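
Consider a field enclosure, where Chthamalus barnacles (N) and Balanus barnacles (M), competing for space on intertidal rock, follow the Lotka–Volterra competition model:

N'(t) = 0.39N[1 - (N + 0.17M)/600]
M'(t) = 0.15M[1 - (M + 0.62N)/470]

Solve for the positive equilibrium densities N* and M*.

N* ≈ 581, M* ≈ 110

Setting both brackets to zero gives the nullclines N + 0.17M = 600 and 0.62N + M = 470.
Substituting M = 470 - 0.62N into the first: N(1 - 0.17·0.62) = 600 - 0.17·470.
So N* = 520/0.895 = 581, and then M* = 470 - 0.62·581 = 110.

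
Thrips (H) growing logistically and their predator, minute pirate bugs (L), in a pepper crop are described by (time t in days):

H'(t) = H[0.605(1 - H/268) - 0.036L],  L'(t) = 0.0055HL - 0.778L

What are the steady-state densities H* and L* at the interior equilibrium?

H* ≈ 141, L* ≈ 7.94

From dL/dt = 0 with L > 0: 0.0055H* = 0.778, so H* = 141.
Substitute into dH/dt = 0: 0.605(1 - 141/268) = 0.036L*.
The bracket is 0.472, giving L* = 0.286/0.036 = 7.94.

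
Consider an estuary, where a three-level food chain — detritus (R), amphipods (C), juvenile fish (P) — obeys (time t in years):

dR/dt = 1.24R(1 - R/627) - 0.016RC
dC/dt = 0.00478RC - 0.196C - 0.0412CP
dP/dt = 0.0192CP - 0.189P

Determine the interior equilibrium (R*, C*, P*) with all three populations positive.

R* ≈ 547, C* ≈ 9.84, P* ≈ 58.7

From dP/dt = 0: 0.0192C* = 0.189, so C* = 9.84.
From dR/dt = 0: 1.24(1 - R*/627) = 0.016·9.84, giving R* = 627·(1 - 0.127) = 547.
From dC/dt = 0: 0.00478·547 - 0.196 = 0.0412P*, so P* = 2.42/0.0412 = 58.7.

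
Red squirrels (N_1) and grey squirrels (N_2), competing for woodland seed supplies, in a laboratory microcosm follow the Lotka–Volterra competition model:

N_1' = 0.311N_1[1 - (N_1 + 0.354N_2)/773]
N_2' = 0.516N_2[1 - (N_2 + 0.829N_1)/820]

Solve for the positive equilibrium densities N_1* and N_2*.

Setting both brackets to zero gives the nullclines N_1 + 0.354N_2 = 773 and 0.829N_1 + N_2 = 820.
Substituting N_2 = 820 - 0.829N_1 into the first: N_1(1 - 0.354·0.829) = 773 - 0.354·820.
So N_1* = 483/0.707 = 683, and then N_2* = 820 - 0.829·683 = 254.

N_1* ≈ 683, N_2* ≈ 254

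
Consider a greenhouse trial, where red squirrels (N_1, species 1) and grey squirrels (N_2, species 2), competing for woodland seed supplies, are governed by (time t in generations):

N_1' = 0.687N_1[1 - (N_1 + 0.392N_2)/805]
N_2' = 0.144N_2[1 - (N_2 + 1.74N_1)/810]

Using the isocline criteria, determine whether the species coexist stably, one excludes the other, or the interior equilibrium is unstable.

species 1 excludes species 2

Compare the nullcline intercepts: K1/α12 = 805/0.392 = 2050 > K2 = 810; K2/α21 = 810/1.74 = 466 < K1 = 805.
Since the inequalities point opposite ways, species 1 can invade but species 2 cannot.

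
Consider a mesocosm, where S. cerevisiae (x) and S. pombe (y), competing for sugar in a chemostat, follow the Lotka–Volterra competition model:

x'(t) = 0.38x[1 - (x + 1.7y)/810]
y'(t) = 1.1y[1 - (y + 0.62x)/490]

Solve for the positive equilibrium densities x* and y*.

x* ≈ 426, y* ≈ 226

Setting both brackets to zero gives the nullclines x + 1.7y = 810 and 0.62x + y = 490.
Substituting y = 490 - 0.62x into the first: x(1 - 1.7·0.62) = 810 - 1.7·490.
So x* = -23/-0.054 = 426, and then y* = 490 - 0.62·426 = 226.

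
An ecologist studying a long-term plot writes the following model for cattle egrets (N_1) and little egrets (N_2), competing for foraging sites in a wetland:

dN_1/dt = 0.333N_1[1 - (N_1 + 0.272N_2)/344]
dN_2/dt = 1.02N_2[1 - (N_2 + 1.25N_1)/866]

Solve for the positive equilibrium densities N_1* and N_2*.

Setting both brackets to zero gives the nullclines N_1 + 0.272N_2 = 344 and 1.25N_1 + N_2 = 866.
Substituting N_2 = 866 - 1.25N_1 into the first: N_1(1 - 0.272·1.25) = 344 - 0.272·866.
So N_1* = 108/0.66 = 164, and then N_2* = 866 - 1.25·164 = 661.

N_1* ≈ 164, N_2* ≈ 661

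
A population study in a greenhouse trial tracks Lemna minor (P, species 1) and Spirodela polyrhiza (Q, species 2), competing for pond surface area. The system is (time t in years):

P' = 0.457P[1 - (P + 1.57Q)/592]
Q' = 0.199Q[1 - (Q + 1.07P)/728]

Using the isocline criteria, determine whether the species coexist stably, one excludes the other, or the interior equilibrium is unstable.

Compare the nullcline intercepts: K1/α12 = 592/1.57 = 377 < K2 = 728; K2/α21 = 728/1.07 = 680 > K1 = 592.
Since the inequalities point opposite ways, species 2 can invade but species 1 cannot.

species 2 excludes species 1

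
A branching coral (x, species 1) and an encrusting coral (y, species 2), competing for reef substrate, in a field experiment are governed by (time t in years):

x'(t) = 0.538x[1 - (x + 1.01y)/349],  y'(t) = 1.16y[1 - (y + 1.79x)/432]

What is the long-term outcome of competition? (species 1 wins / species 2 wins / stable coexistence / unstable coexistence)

unstable coexistence (outcome depends on initial conditions)

Compare the nullcline intercepts: K1/α12 = 349/1.01 = 346 < K2 = 432; K2/α21 = 432/1.79 = 241 < K1 = 349.
Since both are reversed, neither can invade when rare; the interior point is a saddle.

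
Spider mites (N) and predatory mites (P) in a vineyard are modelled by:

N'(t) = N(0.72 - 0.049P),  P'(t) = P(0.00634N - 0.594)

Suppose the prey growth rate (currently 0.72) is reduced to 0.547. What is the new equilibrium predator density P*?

At the interior fixed point, setting dN/dt = 0 with N > 0 fixes P* = (prey growth rate)/(NP coefficient) — independent of the other coefficients.
With the change, P* = 0.547/0.049 = 11.2; it falls from 14.7.

P* ≈ 11.2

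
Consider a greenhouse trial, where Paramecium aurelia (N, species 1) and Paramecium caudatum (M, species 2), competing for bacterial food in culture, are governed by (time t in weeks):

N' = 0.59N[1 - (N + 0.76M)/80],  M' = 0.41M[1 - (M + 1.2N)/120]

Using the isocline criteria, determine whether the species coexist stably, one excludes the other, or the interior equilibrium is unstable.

Compare the nullcline intercepts: K1/α12 = 80/0.76 = 105 < K2 = 120; K2/α21 = 120/1.2 = 100 > K1 = 80.
Since the inequalities point opposite ways, species 2 can invade but species 1 cannot.

species 2 excludes species 1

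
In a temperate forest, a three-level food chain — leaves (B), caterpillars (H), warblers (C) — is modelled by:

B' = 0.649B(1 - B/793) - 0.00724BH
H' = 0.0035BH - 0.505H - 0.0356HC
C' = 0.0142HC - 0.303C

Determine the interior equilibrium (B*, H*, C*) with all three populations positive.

B* ≈ 604, H* ≈ 21.3, C* ≈ 45.2

From dC/dt = 0: 0.0142H* = 0.303, so H* = 21.3.
From dB/dt = 0: 0.649(1 - B*/793) = 0.00724·21.3, giving B* = 793·(1 - 0.238) = 604.
From dH/dt = 0: 0.0035·604 - 0.505 = 0.0356C*, so C* = 1.61/0.0356 = 45.2.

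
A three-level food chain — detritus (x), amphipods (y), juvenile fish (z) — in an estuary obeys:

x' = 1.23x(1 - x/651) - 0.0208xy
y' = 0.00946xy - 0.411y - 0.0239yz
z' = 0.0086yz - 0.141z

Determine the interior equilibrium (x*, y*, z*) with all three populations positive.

x* ≈ 471, y* ≈ 16.4, z* ≈ 169

From dz/dt = 0: 0.0086y* = 0.141, so y* = 16.4.
From dx/dt = 0: 1.23(1 - x*/651) = 0.0208·16.4, giving x* = 651·(1 - 0.277) = 471.
From dy/dt = 0: 0.00946·471 - 0.411 = 0.0239z*, so z* = 4.04/0.0239 = 169.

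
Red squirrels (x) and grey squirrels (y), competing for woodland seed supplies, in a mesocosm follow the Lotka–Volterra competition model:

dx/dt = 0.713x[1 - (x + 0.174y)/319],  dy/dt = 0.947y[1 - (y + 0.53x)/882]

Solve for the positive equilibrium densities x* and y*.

x* ≈ 182, y* ≈ 785

Setting both brackets to zero gives the nullclines x + 0.174y = 319 and 0.53x + y = 882.
Substituting y = 882 - 0.53x into the first: x(1 - 0.174·0.53) = 319 - 0.174·882.
So x* = 166/0.908 = 182, and then y* = 882 - 0.53·182 = 785.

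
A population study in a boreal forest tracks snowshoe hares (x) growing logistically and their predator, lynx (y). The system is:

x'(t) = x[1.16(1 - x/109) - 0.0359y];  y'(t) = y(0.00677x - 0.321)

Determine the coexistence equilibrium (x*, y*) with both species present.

x* ≈ 47.4, y* ≈ 18.3

From dy/dt = 0 with y > 0: 0.00677x* = 0.321, so x* = 47.4.
Substitute into dx/dt = 0: 1.16(1 - 47.4/109) = 0.0359y*.
The bracket is 0.565, giving y* = 0.655/0.0359 = 18.3.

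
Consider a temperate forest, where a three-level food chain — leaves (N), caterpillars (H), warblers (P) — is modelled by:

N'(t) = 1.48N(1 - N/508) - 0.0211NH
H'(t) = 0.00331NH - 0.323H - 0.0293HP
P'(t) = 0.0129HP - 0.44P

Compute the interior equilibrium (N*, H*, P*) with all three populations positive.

N* ≈ 261, H* ≈ 34.1, P* ≈ 18.5

From dP/dt = 0: 0.0129H* = 0.44, so H* = 34.1.
From dN/dt = 0: 1.48(1 - N*/508) = 0.0211·34.1, giving N* = 508·(1 - 0.486) = 261.
From dH/dt = 0: 0.00331·261 - 0.323 = 0.0293P*, so P* = 0.541/0.0293 = 18.5.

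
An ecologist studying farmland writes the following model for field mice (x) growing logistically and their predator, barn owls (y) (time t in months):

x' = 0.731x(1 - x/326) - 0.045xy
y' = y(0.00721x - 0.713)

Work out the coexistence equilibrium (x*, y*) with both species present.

x* ≈ 98.9, y* ≈ 11.3

From dy/dt = 0 with y > 0: 0.00721x* = 0.713, so x* = 98.9.
Substitute into dx/dt = 0: 0.731(1 - 98.9/326) = 0.045y*.
The bracket is 0.697, giving y* = 0.509/0.045 = 11.3.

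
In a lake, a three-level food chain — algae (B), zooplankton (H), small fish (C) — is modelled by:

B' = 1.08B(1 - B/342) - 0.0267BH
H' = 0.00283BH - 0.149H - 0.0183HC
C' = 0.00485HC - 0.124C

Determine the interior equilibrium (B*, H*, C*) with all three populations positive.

From dC/dt = 0: 0.00485H* = 0.124, so H* = 25.6.
From dB/dt = 0: 1.08(1 - B*/342) = 0.0267·25.6, giving B* = 342·(1 - 0.632) = 126.
From dH/dt = 0: 0.00283·126 - 0.149 = 0.0183C*, so C* = 0.207/0.0183 = 11.3.

B* ≈ 126, H* ≈ 25.6, C* ≈ 11.3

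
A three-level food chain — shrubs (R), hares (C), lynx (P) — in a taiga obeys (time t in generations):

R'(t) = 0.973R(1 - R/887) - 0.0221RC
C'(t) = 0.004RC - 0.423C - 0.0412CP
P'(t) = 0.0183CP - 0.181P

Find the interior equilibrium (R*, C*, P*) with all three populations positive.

R* ≈ 688, C* ≈ 9.89, P* ≈ 56.5

From dP/dt = 0: 0.0183C* = 0.181, so C* = 9.89.
From dR/dt = 0: 0.973(1 - R*/887) = 0.0221·9.89, giving R* = 887·(1 - 0.225) = 688.
From dC/dt = 0: 0.004·688 - 0.423 = 0.0412P*, so P* = 2.33/0.0412 = 56.5.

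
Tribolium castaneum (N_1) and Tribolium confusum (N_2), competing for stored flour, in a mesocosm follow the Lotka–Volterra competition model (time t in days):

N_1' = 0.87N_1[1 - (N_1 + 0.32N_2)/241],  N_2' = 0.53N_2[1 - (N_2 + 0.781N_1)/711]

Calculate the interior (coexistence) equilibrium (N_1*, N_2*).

N_1* ≈ 18, N_2* ≈ 697

Setting both brackets to zero gives the nullclines N_1 + 0.32N_2 = 241 and 0.781N_1 + N_2 = 711.
Substituting N_2 = 711 - 0.781N_1 into the first: N_1(1 - 0.32·0.781) = 241 - 0.32·711.
So N_1* = 13.5/0.75 = 18, and then N_2* = 711 - 0.781·18 = 697.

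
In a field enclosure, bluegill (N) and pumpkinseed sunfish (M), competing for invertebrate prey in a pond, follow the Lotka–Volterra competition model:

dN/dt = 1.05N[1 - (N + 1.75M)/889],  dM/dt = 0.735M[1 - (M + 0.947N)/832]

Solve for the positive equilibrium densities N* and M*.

Setting both brackets to zero gives the nullclines N + 1.75M = 889 and 0.947N + M = 832.
Substituting M = 832 - 0.947N into the first: N(1 - 1.75·0.947) = 889 - 1.75·832.
So N* = -567/-0.657 = 863, and then M* = 832 - 0.947·863 = 15.

N* ≈ 863, M* ≈ 15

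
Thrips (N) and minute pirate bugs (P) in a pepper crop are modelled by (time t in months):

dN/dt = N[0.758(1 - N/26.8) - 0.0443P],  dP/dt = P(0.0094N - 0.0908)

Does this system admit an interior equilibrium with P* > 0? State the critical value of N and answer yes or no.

Threshold N = 9.66; K > 9.66, so yes, the predator persists.

The predator equation gives dP/dt > 0 only when N > 0.0908/0.0094 = 9.66.
Without the predator, N → K = 26.8. Since 26.8 > 9.66, the predator can invade and persist.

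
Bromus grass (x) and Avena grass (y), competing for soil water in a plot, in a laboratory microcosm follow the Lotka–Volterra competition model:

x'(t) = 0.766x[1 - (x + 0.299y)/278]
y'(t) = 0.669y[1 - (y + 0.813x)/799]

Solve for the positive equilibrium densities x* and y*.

x* ≈ 51.7, y* ≈ 757

Setting both brackets to zero gives the nullclines x + 0.299y = 278 and 0.813x + y = 799.
Substituting y = 799 - 0.813x into the first: x(1 - 0.299·0.813) = 278 - 0.299·799.
So x* = 39.1/0.757 = 51.7, and then y* = 799 - 0.813·51.7 = 757.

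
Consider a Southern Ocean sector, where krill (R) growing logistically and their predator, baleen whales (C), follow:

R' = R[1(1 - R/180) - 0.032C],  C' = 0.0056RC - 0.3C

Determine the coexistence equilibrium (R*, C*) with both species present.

From dC/dt = 0 with C > 0: 0.0056R* = 0.3, so R* = 53.6.
Substitute into dR/dt = 0: 1(1 - 53.6/180) = 0.032C*.
The bracket is 0.702, giving C* = 0.702/0.032 = 21.9.

R* ≈ 53.6, C* ≈ 21.9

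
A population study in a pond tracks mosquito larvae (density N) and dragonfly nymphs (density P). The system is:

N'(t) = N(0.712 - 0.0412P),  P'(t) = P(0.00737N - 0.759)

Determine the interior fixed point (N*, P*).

N* ≈ 103, P* ≈ 17.3

Set dP/dt = 0 with P > 0: 0.00737N - 0.759 = 0, so N* = 0.759/0.00737 = 103.
Set dN/dt = 0 with N > 0: 0.712 - 0.0412P = 0, so P* = 0.712/0.0412 = 17.3.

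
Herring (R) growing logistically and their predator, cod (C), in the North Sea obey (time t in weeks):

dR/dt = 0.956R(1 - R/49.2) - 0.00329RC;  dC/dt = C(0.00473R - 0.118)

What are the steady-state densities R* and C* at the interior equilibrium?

From dC/dt = 0 with C > 0: 0.00473R* = 0.118, so R* = 24.9.
Substitute into dR/dt = 0: 0.956(1 - 24.9/49.2) = 0.00329C*.
The bracket is 0.493, giving C* = 0.471/0.00329 = 143.

R* ≈ 24.9, C* ≈ 143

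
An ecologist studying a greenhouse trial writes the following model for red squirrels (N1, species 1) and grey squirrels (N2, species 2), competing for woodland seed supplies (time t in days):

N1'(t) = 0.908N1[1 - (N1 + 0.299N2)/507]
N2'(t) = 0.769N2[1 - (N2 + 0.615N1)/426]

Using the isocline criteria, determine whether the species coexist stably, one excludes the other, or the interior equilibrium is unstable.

Compare the nullcline intercepts: K1/α12 = 507/0.299 = 1700 > K2 = 426; K2/α21 = 426/0.615 = 693 > K1 = 507.
Since both inequalities hold, each species can invade when rare, so the interior equilibrium is stable.

stable coexistence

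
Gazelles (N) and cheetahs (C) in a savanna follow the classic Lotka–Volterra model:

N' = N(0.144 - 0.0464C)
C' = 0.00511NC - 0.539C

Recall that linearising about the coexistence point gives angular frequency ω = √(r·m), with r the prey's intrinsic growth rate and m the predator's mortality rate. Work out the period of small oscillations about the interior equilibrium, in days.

T ≈ 22.6 days

Here r = 0.144 and m = 0.539, so r·m = 0.0776.
ω = √0.0776 = 0.279 per day, hence T = 2π/ω ≈ 22.6 days.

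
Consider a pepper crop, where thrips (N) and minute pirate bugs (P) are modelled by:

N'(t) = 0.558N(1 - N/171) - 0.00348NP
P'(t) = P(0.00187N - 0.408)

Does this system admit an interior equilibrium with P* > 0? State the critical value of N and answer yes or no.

Threshold N = 218; K < 218, so no, the predator goes extinct.

The predator equation gives dP/dt > 0 only when N > 0.408/0.00187 = 218.
Without the predator, N → K = 171. Since 171 < 218, the predator cannot invade.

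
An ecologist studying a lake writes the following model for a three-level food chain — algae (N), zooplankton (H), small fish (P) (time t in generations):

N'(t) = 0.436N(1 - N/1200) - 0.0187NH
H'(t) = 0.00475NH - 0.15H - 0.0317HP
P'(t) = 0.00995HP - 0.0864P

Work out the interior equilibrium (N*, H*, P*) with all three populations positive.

N* ≈ 753, H* ≈ 8.68, P* ≈ 108

From dP/dt = 0: 0.00995H* = 0.0864, so H* = 8.68.
From dN/dt = 0: 0.436(1 - N*/1200) = 0.0187·8.68, giving N* = 1200·(1 - 0.372) = 753.
From dH/dt = 0: 0.00475·753 - 0.15 = 0.0317P*, so P* = 3.43/0.0317 = 108.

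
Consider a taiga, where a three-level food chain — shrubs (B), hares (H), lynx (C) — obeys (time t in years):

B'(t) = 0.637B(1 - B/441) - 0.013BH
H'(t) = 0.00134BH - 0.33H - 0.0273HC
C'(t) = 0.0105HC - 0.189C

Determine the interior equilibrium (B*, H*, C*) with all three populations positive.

From dC/dt = 0: 0.0105H* = 0.189, so H* = 18.
From dB/dt = 0: 0.637(1 - B*/441) = 0.013·18, giving B* = 441·(1 - 0.367) = 279.
From dH/dt = 0: 0.00134·279 - 0.33 = 0.0273C*, so C* = 0.0439/0.0273 = 1.61.

B* ≈ 279, H* ≈ 18, C* ≈ 1.61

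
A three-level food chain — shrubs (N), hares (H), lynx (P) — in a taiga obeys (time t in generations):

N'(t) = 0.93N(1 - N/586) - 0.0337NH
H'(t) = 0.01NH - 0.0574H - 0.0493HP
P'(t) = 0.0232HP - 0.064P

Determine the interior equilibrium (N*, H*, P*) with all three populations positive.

N* ≈ 527, H* ≈ 2.76, P* ≈ 106

From dP/dt = 0: 0.0232H* = 0.064, so H* = 2.76.
From dN/dt = 0: 0.93(1 - N*/586) = 0.0337·2.76, giving N* = 586·(1 - 0.1) = 527.
From dH/dt = 0: 0.01·527 - 0.0574 = 0.0493P*, so P* = 5.22/0.0493 = 106.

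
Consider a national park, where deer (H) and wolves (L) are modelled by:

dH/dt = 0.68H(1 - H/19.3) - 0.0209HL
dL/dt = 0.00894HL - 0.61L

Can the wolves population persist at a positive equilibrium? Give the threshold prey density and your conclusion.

Threshold H = 68.2; K < 68.2, so no, the predator goes extinct.

The predator equation gives dL/dt > 0 only when H > 0.61/0.00894 = 68.2.
Without the predator, H → K = 19.3. Since 19.3 < 68.2, the predator cannot invade.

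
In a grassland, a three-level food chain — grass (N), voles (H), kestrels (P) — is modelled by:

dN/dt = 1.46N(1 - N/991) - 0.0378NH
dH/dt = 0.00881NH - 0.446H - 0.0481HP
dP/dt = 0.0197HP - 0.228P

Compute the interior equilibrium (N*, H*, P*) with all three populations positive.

N* ≈ 694, H* ≈ 11.6, P* ≈ 118

From dP/dt = 0: 0.0197H* = 0.228, so H* = 11.6.
From dN/dt = 0: 1.46(1 - N*/991) = 0.0378·11.6, giving N* = 991·(1 - 0.3) = 694.
From dH/dt = 0: 0.00881·694 - 0.446 = 0.0481P*, so P* = 5.67/0.0481 = 118.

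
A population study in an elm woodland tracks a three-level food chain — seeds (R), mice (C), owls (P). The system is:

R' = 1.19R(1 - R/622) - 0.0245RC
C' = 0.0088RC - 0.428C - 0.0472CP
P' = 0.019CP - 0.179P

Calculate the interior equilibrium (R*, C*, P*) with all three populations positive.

From dP/dt = 0: 0.019C* = 0.179, so C* = 9.42.
From dR/dt = 0: 1.19(1 - R*/622) = 0.0245·9.42, giving R* = 622·(1 - 0.194) = 501.
From dC/dt = 0: 0.0088·501 - 0.428 = 0.0472P*, so P* = 3.98/0.0472 = 84.4.

R* ≈ 501, C* ≈ 9.42, P* ≈ 84.4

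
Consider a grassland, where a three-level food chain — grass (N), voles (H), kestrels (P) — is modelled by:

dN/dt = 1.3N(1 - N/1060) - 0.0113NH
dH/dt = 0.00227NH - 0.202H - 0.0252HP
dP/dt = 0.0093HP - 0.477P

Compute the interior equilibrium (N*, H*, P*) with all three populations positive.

From dP/dt = 0: 0.0093H* = 0.477, so H* = 51.3.
From dN/dt = 0: 1.3(1 - N*/1060) = 0.0113·51.3, giving N* = 1060·(1 - 0.446) = 587.
From dH/dt = 0: 0.00227·587 - 0.202 = 0.0252P*, so P* = 1.13/0.0252 = 44.9.

N* ≈ 587, H* ≈ 51.3, P* ≈ 44.9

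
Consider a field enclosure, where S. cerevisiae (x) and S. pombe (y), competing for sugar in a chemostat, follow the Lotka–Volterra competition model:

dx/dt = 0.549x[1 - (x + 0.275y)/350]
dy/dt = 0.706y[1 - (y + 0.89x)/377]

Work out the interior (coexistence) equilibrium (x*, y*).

x* ≈ 326, y* ≈ 86.7

Setting both brackets to zero gives the nullclines x + 0.275y = 350 and 0.89x + y = 377.
Substituting y = 377 - 0.89x into the first: x(1 - 0.275·0.89) = 350 - 0.275·377.
So x* = 246/0.755 = 326, and then y* = 377 - 0.89·326 = 86.7.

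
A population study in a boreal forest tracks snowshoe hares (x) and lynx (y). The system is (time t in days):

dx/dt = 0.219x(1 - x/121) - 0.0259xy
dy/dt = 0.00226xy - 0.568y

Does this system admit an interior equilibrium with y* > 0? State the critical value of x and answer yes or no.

Threshold x = 251; K < 251, so no, the predator goes extinct.

The predator equation gives dy/dt > 0 only when x > 0.568/0.00226 = 251.
Without the predator, x → K = 121. Since 121 < 251, the predator cannot invade.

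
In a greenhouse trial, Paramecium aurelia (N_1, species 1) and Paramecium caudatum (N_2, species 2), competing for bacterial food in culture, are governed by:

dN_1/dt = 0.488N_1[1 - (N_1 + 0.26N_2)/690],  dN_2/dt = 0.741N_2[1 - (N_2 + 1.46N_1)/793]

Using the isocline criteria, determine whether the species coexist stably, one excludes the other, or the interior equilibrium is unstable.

Compare the nullcline intercepts: K1/α12 = 690/0.26 = 2650 > K2 = 793; K2/α21 = 793/1.46 = 543 < K1 = 690.
Since the inequalities point opposite ways, species 1 can invade but species 2 cannot.

species 1 excludes species 2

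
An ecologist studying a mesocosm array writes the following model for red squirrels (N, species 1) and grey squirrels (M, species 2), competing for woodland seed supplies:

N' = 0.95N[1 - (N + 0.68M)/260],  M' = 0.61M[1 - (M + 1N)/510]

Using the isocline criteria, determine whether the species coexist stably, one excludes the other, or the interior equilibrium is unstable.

Compare the nullcline intercepts: K1/α12 = 260/0.68 = 382 < K2 = 510; K2/α21 = 510/1 = 510 > K1 = 260.
Since the inequalities point opposite ways, species 2 can invade but species 1 cannot.

species 2 excludes species 1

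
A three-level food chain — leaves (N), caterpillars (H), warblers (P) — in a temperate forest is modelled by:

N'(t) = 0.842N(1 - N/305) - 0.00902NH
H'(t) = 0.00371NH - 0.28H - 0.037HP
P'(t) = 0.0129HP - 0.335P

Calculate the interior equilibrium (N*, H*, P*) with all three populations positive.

From dP/dt = 0: 0.0129H* = 0.335, so H* = 26.
From dN/dt = 0: 0.842(1 - N*/305) = 0.00902·26, giving N* = 305·(1 - 0.278) = 220.
From dH/dt = 0: 0.00371·220 - 0.28 = 0.037P*, so P* = 0.537/0.037 = 14.5.

N* ≈ 220, H* ≈ 26, P* ≈ 14.5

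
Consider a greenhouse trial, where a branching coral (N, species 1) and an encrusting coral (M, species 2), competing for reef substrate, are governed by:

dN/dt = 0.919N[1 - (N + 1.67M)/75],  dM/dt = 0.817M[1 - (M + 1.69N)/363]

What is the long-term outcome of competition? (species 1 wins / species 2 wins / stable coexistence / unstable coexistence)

species 2 excludes species 1

Compare the nullcline intercepts: K1/α12 = 75/1.67 = 44.9 < K2 = 363; K2/α21 = 363/1.69 = 215 > K1 = 75.
Since the inequalities point opposite ways, species 2 can invade but species 1 cannot.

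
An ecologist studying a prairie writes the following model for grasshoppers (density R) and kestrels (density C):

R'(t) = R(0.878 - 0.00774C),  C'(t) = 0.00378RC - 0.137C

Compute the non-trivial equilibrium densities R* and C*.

Set dC/dt = 0 with C > 0: 0.00378R - 0.137 = 0, so R* = 0.137/0.00378 = 36.2.
Set dR/dt = 0 with R > 0: 0.878 - 0.00774C = 0, so C* = 0.878/0.00774 = 113.

R* ≈ 36.2, C* ≈ 113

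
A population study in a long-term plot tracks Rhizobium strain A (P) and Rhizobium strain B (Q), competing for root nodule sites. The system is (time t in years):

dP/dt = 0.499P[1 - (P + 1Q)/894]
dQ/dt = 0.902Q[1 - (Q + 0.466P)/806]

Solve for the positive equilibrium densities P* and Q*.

Setting both brackets to zero gives the nullclines P + 1Q = 894 and 0.466P + Q = 806.
Substituting Q = 806 - 0.466P into the first: P(1 - 1·0.466) = 894 - 1·806.
So P* = 88/0.534 = 165, and then Q* = 806 - 0.466·165 = 729.

P* ≈ 165, Q* ≈ 729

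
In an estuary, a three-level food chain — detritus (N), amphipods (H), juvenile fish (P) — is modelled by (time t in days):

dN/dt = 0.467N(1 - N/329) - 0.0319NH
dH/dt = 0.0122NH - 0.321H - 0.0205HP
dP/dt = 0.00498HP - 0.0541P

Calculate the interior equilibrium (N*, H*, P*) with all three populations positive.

From dP/dt = 0: 0.00498H* = 0.0541, so H* = 10.9.
From dN/dt = 0: 0.467(1 - N*/329) = 0.0319·10.9, giving N* = 329·(1 - 0.742) = 84.9.
From dH/dt = 0: 0.0122·84.9 - 0.321 = 0.0205P*, so P* = 0.714/0.0205 = 34.8.

N* ≈ 84.9, H* ≈ 10.9, P* ≈ 34.8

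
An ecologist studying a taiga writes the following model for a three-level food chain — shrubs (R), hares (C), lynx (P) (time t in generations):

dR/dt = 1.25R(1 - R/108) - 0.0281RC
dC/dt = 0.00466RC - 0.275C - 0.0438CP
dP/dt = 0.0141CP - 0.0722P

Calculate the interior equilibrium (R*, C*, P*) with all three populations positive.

From dP/dt = 0: 0.0141C* = 0.0722, so C* = 5.12.
From dR/dt = 0: 1.25(1 - R*/108) = 0.0281·5.12, giving R* = 108·(1 - 0.115) = 95.6.
From dC/dt = 0: 0.00466·95.6 - 0.275 = 0.0438P*, so P* = 0.17/0.0438 = 3.89.

R* ≈ 95.6, C* ≈ 5.12, P* ≈ 3.89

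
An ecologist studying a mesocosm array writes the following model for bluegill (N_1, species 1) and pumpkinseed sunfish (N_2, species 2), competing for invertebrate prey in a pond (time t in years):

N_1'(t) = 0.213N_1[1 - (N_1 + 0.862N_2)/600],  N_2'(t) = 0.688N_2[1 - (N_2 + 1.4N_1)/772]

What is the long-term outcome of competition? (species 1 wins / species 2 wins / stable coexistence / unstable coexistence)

Compare the nullcline intercepts: K1/α12 = 600/0.862 = 696 < K2 = 772; K2/α21 = 772/1.4 = 551 < K1 = 600.
Since both are reversed, neither can invade when rare; the interior point is a saddle.

unstable coexistence (outcome depends on initial conditions)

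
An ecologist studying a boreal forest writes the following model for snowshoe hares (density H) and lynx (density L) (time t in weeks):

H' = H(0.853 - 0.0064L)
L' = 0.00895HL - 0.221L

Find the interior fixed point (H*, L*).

H* ≈ 24.7, L* ≈ 133

Set dL/dt = 0 with L > 0: 0.00895H - 0.221 = 0, so H* = 0.221/0.00895 = 24.7.
Set dH/dt = 0 with H > 0: 0.853 - 0.0064L = 0, so L* = 0.853/0.0064 = 133.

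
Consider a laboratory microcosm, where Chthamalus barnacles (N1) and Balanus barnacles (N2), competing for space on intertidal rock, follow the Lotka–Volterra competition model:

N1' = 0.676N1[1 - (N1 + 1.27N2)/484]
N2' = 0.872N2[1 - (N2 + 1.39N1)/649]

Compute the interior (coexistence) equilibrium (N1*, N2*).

Setting both brackets to zero gives the nullclines N1 + 1.27N2 = 484 and 1.39N1 + N2 = 649.
Substituting N2 = 649 - 1.39N1 into the first: N1(1 - 1.27·1.39) = 484 - 1.27·649.
So N1* = -340/-0.765 = 445, and then N2* = 649 - 1.39·445 = 31.

N1* ≈ 445, N2* ≈ 31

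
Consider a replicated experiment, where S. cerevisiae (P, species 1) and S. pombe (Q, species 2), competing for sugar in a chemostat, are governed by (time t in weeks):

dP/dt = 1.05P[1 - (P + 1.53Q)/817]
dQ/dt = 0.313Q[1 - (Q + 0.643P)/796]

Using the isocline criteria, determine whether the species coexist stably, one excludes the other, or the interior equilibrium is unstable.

species 2 excludes species 1

Compare the nullcline intercepts: K1/α12 = 817/1.53 = 534 < K2 = 796; K2/α21 = 796/0.643 = 1240 > K1 = 817.
Since the inequalities point opposite ways, species 2 can invade but species 1 cannot.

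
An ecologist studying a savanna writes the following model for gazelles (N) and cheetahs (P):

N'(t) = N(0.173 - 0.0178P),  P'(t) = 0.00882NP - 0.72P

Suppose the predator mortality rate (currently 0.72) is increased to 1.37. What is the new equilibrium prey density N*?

At the interior fixed point, setting dP/dt = 0 with P > 0 fixes N* = (predator death rate)/(NP coefficient) — independent of the other coefficients.
With the change, N* = 1.37/0.00882 = 155; it rises from 81.6.

N* ≈ 155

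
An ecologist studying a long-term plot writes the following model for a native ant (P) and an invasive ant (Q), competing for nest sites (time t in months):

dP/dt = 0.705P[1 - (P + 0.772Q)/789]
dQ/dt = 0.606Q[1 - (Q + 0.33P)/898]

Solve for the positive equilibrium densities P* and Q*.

P* ≈ 128, Q* ≈ 856

Setting both brackets to zero gives the nullclines P + 0.772Q = 789 and 0.33P + Q = 898.
Substituting Q = 898 - 0.33P into the first: P(1 - 0.772·0.33) = 789 - 0.772·898.
So P* = 95.7/0.745 = 128, and then Q* = 898 - 0.33·128 = 856.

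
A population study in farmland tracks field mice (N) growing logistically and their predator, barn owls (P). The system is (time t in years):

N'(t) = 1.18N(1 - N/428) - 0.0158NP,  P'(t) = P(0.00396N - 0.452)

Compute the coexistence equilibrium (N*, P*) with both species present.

N* ≈ 114, P* ≈ 54.8

From dP/dt = 0 with P > 0: 0.00396N* = 0.452, so N* = 114.
Substitute into dN/dt = 0: 1.18(1 - 114/428) = 0.0158P*.
The bracket is 0.733, giving P* = 0.865/0.0158 = 54.8.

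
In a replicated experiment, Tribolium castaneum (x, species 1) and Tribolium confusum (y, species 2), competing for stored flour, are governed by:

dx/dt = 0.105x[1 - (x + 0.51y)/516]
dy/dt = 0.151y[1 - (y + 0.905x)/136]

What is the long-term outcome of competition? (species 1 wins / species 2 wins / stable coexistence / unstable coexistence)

species 1 excludes species 2

Compare the nullcline intercepts: K1/α12 = 516/0.51 = 1010 > K2 = 136; K2/α21 = 136/0.905 = 150 < K1 = 516.
Since the inequalities point opposite ways, species 1 can invade but species 2 cannot.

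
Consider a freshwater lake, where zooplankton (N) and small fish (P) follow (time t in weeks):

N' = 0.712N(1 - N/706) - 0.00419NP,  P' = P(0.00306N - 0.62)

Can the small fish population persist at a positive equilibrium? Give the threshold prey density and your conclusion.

The predator equation gives dP/dt > 0 only when N > 0.62/0.00306 = 203.
Without the predator, N → K = 706. Since 706 > 203, the predator can invade and persist.

Threshold N = 203; K > 203, so yes, the predator persists.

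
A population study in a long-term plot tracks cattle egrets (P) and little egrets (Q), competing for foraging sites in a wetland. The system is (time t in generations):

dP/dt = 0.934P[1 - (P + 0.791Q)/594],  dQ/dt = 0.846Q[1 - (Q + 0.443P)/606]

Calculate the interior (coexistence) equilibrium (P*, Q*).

P* ≈ 177, Q* ≈ 528

Setting both brackets to zero gives the nullclines P + 0.791Q = 594 and 0.443P + Q = 606.
Substituting Q = 606 - 0.443P into the first: P(1 - 0.791·0.443) = 594 - 0.791·606.
So P* = 115/0.65 = 177, and then Q* = 606 - 0.443·177 = 528.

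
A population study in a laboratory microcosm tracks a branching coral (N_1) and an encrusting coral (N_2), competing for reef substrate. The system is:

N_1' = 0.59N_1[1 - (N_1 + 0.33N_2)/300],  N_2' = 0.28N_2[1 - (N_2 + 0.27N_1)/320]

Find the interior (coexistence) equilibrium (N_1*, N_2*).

N_1* ≈ 213, N_2* ≈ 262

Setting both brackets to zero gives the nullclines N_1 + 0.33N_2 = 300 and 0.27N_1 + N_2 = 320.
Substituting N_2 = 320 - 0.27N_1 into the first: N_1(1 - 0.33·0.27) = 300 - 0.33·320.
So N_1* = 194/0.911 = 213, and then N_2* = 320 - 0.27·213 = 262.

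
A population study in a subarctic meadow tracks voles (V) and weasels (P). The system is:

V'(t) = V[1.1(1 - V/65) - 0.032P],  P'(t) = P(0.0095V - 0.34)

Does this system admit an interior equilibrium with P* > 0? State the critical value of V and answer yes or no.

Threshold V = 35.8; K > 35.8, so yes, the predator persists.

The predator equation gives dP/dt > 0 only when V > 0.34/0.0095 = 35.8.
Without the predator, V → K = 65. Since 65 > 35.8, the predator can invade and persist.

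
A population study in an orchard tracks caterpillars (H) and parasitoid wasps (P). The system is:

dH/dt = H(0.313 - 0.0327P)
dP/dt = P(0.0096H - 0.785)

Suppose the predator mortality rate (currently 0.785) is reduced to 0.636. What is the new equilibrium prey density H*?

At the interior fixed point, setting dP/dt = 0 with P > 0 fixes H* = (predator death rate)/(HP coefficient) — independent of the other coefficients.
With the change, H* = 0.636/0.0096 = 66.2; it falls from 81.8.

H* ≈ 66.2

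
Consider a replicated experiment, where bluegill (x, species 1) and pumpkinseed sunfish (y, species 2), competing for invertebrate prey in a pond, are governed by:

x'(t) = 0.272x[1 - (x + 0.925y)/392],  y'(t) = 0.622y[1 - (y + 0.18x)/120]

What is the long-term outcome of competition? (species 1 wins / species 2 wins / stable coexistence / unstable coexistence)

Compare the nullcline intercepts: K1/α12 = 392/0.925 = 424 > K2 = 120; K2/α21 = 120/0.18 = 667 > K1 = 392.
Since both inequalities hold, each species can invade when rare, so the interior equilibrium is stable.

stable coexistence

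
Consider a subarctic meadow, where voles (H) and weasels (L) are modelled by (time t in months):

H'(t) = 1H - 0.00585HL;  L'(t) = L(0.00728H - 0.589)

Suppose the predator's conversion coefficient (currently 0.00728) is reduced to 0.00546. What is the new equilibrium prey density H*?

At the interior fixed point, setting dL/dt = 0 with L > 0 fixes H* = (predator death rate)/(HL coefficient) — independent of the other coefficients.
With the change, H* = 0.589/0.00546 = 108; it rises from 80.9.

H* ≈ 108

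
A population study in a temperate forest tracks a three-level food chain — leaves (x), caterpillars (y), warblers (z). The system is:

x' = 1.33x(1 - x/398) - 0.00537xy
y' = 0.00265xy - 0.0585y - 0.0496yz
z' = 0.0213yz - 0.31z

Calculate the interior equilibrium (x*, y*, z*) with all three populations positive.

From dz/dt = 0: 0.0213y* = 0.31, so y* = 14.6.
From dx/dt = 0: 1.33(1 - x*/398) = 0.00537·14.6, giving x* = 398·(1 - 0.0588) = 375.
From dy/dt = 0: 0.00265·375 - 0.0585 = 0.0496z*, so z* = 0.934/0.0496 = 18.8.

x* ≈ 375, y* ≈ 14.6, z* ≈ 18.8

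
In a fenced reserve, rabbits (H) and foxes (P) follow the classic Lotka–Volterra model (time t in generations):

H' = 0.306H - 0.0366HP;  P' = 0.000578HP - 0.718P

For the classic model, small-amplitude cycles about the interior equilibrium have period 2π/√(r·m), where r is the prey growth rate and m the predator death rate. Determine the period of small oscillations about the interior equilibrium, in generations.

T ≈ 13.4 generations

Here r = 0.306 and m = 0.718, so r·m = 0.22.
ω = √0.22 = 0.469 per generation, hence T = 2π/ω ≈ 13.4 generations.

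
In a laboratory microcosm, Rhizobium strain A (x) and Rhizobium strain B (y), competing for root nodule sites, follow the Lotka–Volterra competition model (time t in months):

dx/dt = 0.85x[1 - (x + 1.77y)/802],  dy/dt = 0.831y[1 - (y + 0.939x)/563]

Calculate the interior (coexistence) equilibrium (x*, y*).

x* ≈ 294, y* ≈ 287

Setting both brackets to zero gives the nullclines x + 1.77y = 802 and 0.939x + y = 563.
Substituting y = 563 - 0.939x into the first: x(1 - 1.77·0.939) = 802 - 1.77·563.
So x* = -195/-0.662 = 294, and then y* = 563 - 0.939·294 = 287.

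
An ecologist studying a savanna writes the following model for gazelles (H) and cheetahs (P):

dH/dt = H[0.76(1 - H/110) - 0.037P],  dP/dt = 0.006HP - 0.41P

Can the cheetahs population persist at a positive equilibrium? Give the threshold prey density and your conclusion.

Threshold H = 68.3; K > 68.3, so yes, the predator persists.

The predator equation gives dP/dt > 0 only when H > 0.41/0.006 = 68.3.
Without the predator, H → K = 110. Since 110 > 68.3, the predator can invade and persist.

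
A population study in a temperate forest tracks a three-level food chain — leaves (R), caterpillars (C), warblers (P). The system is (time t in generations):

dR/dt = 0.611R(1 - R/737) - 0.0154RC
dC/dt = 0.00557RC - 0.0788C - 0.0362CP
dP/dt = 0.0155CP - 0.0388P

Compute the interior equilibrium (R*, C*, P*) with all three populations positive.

From dP/dt = 0: 0.0155C* = 0.0388, so C* = 2.5.
From dR/dt = 0: 0.611(1 - R*/737) = 0.0154·2.5, giving R* = 737·(1 - 0.0631) = 691.
From dC/dt = 0: 0.00557·691 - 0.0788 = 0.0362P*, so P* = 3.77/0.0362 = 104.

R* ≈ 691, C* ≈ 2.5, P* ≈ 104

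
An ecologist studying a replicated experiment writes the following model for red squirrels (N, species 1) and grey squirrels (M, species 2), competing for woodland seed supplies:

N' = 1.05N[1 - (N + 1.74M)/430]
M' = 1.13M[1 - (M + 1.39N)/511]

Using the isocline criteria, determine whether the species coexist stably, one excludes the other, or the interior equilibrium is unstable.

unstable coexistence (outcome depends on initial conditions)

Compare the nullcline intercepts: K1/α12 = 430/1.74 = 247 < K2 = 511; K2/α21 = 511/1.39 = 368 < K1 = 430.
Since both are reversed, neither can invade when rare; the interior point is a saddle.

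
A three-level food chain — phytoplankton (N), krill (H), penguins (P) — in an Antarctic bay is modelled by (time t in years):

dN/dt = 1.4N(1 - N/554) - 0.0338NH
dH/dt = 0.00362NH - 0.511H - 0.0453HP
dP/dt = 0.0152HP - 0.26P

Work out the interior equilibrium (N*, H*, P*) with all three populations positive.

N* ≈ 325, H* ≈ 17.1, P* ≈ 14.7

From dP/dt = 0: 0.0152H* = 0.26, so H* = 17.1.
From dN/dt = 0: 1.4(1 - N*/554) = 0.0338·17.1, giving N* = 554·(1 - 0.413) = 325.
From dH/dt = 0: 0.00362·325 - 0.511 = 0.0453P*, so P* = 0.666/0.0453 = 14.7.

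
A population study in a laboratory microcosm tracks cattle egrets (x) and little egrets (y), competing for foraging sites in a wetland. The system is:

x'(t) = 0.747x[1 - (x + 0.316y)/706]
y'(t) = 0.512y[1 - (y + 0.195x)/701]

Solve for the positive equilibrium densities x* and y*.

Setting both brackets to zero gives the nullclines x + 0.316y = 706 and 0.195x + y = 701.
Substituting y = 701 - 0.195x into the first: x(1 - 0.316·0.195) = 706 - 0.316·701.
So x* = 484/0.938 = 516, and then y* = 701 - 0.195·516 = 600.

x* ≈ 516, y* ≈ 600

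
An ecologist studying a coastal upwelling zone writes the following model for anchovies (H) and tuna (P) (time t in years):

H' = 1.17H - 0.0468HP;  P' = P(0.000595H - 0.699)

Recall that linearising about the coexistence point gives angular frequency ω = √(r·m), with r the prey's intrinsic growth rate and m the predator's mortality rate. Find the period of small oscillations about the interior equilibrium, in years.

T ≈ 6.95 years

Here r = 1.17 and m = 0.699, so r·m = 0.818.
ω = √0.818 = 0.904 per year, hence T = 2π/ω ≈ 6.95 years.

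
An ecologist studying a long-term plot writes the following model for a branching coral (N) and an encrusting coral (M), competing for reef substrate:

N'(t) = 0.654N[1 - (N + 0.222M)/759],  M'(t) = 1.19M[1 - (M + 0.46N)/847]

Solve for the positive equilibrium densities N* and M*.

Setting both brackets to zero gives the nullclines N + 0.222M = 759 and 0.46N + M = 847.
Substituting M = 847 - 0.46N into the first: N(1 - 0.222·0.46) = 759 - 0.222·847.
So N* = 571/0.898 = 636, and then M* = 847 - 0.46·636 = 554.

N* ≈ 636, M* ≈ 554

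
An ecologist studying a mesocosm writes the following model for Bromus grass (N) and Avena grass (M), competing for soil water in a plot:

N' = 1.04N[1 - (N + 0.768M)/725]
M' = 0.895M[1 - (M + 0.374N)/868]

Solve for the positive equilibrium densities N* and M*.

N* ≈ 81.9, M* ≈ 837

Setting both brackets to zero gives the nullclines N + 0.768M = 725 and 0.374N + M = 868.
Substituting M = 868 - 0.374N into the first: N(1 - 0.768·0.374) = 725 - 0.768·868.
So N* = 58.4/0.713 = 81.9, and then M* = 868 - 0.374·81.9 = 837.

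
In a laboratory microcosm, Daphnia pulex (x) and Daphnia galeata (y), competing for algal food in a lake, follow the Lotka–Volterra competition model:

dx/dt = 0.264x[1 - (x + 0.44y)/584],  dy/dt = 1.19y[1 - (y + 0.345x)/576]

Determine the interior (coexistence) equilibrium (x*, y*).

x* ≈ 390, y* ≈ 442

Setting both brackets to zero gives the nullclines x + 0.44y = 584 and 0.345x + y = 576.
Substituting y = 576 - 0.345x into the first: x(1 - 0.44·0.345) = 584 - 0.44·576.
So x* = 331/0.848 = 390, and then y* = 576 - 0.345·390 = 442.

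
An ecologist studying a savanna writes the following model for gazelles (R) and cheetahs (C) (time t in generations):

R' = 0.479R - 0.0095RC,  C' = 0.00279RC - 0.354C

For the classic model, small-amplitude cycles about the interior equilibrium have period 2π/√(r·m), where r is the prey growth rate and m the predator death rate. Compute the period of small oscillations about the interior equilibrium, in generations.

Here r = 0.479 and m = 0.354, so r·m = 0.17.
ω = √0.17 = 0.412 per generation, hence T = 2π/ω ≈ 15.3 generations.

T ≈ 15.3 generations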